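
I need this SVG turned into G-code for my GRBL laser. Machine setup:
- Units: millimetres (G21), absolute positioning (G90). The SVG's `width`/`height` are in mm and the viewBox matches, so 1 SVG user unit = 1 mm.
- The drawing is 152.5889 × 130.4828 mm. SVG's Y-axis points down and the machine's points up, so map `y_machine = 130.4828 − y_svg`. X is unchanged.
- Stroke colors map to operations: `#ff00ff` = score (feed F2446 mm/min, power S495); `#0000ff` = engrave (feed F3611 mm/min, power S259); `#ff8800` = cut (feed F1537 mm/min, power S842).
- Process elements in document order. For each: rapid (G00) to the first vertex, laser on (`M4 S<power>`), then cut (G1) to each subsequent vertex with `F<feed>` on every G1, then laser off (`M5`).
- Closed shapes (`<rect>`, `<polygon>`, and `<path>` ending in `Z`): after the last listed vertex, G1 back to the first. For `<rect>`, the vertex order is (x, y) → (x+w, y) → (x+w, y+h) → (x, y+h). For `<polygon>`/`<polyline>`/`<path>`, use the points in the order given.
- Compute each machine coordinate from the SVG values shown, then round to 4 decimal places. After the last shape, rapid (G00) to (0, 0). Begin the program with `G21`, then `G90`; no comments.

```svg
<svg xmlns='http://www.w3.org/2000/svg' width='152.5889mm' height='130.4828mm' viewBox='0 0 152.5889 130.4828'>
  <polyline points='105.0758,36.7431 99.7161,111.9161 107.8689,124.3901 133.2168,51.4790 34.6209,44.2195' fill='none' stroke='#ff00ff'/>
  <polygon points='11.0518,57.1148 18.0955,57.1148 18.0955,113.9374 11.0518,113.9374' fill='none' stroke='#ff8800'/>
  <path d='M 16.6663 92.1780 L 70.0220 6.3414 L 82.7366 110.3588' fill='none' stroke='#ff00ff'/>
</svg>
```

G21
G90
G00 X105.0758 Y93.7397
M4 S495
G1 X99.7161 Y18.5667 F2446
G1 X107.8689 Y6.0927 F2446
G1 X133.2168 Y79.0038 F2446
G1 X34.6209 Y86.2633 F2446
M5
G00 X11.0518 Y73.3680
M4 S842
G1 X18.0955 Y73.3680 F1537
G1 X18.0955 Y16.5454 F1537
G1 X11.0518 Y16.5454 F1537
G1 X11.0518 Y73.3680 F1537
M5
G00 X16.6663 Y38.3048
M4 S495
G1 X70.0220 Y124.1414 F2446
G1 X82.7366 Y20.1240 F2446
M5
G00 X0.0000 Y0.0000

Since the viewBox matches the mm dimensions, user units are millimetres directly. The only transform is the Y-flip y_m = 130.4828 − y_svg.

Shape 1 is a open polyline drawn with `<polyline>`. Its stroke #ff00ff means score at S495, F2446. After flipping Y the toolpath is (105.0758,93.7397) → (99.7161,18.5667) → (107.8689,6.0927) → (133.2168,79.0038) → (34.6209,86.2633).

Shape 2 is a rectangle drawn with `<polygon>`. Its stroke #ff8800 means cut at S842, F1537. After flipping Y the toolpath is (11.0518,73.3680) → (18.0955,73.3680) → (18.0955,16.5454) → (11.0518,16.5454) → (11.0518,73.3680), returning to the start.

Shape 3 is a open polyline drawn with `<path>`. Its stroke #ff00ff means score at S495, F2446. After flipping Y the toolpath is (16.6663,38.3048) → (70.0220,124.1414) → (82.7366,20.1240).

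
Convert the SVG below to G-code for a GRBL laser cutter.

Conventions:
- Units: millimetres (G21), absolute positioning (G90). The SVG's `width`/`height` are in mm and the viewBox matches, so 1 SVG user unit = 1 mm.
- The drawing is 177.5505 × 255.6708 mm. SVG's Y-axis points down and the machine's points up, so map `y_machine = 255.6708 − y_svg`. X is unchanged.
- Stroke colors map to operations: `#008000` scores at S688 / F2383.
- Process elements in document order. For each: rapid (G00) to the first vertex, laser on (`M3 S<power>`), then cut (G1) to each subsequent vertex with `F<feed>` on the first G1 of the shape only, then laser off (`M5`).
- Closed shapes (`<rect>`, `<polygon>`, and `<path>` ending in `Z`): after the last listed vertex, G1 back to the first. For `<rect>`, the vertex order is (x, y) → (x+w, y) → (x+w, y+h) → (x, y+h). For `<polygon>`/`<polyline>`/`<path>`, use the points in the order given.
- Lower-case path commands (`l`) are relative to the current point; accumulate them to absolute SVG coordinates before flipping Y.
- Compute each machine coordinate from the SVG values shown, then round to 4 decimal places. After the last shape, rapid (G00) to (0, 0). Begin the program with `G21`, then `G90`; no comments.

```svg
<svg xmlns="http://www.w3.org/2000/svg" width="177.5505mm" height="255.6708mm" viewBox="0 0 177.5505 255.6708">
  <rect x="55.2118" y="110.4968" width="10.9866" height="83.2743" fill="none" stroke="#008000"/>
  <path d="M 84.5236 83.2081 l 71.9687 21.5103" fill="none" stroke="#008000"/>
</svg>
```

G21
G90
G00 X55.2118 Y145.1740
M3 S688
G1 X66.1984 Y145.1740 F2383
G1 X66.1984 Y61.8997
G1 X55.2118 Y61.8997
G1 X55.2118 Y145.1740
M5
G00 X84.5236 Y172.4627
M3 S688
G1 X156.4923 Y150.9524 F2383
M5
G00 X0.0000 Y0.0000

Since the viewBox matches the mm dimensions, user units are millimetres directly. The only transform is the Y-flip y_m = 255.6708 − y_svg.

Shape 1 is a rectangle drawn with `<rect>`. Its stroke #008000 means score at S688, F2383. After flipping Y the toolpath is (55.2118,145.1740) → (66.1984,145.1740) → (66.1984,61.8997) → (55.2118,61.8997) → (55.2118,145.1740), returning to the start.

Shape 2 is a line segment drawn with `<path>`. Its stroke #008000 means score at S688, F2383. After flipping Y the toolpath is (84.5236,172.4627) → (156.4923,150.9524).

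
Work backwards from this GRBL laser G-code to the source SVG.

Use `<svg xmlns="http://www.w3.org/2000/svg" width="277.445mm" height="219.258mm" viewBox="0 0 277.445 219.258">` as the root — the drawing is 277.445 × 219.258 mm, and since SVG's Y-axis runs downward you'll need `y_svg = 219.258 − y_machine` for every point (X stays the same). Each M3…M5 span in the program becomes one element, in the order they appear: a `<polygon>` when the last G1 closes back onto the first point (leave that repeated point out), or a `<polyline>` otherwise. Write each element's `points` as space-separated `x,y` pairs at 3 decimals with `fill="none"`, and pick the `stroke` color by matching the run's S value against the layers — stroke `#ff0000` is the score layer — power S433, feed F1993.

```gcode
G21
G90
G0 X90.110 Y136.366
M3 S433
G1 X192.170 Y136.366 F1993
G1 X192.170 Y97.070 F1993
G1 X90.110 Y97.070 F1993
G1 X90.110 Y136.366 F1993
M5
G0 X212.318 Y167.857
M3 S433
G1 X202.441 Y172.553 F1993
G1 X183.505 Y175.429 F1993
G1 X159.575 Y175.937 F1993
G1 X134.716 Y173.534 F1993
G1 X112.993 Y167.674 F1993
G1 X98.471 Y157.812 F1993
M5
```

Each laser-on run becomes one SVG element. Flip Y back into SVG space with y_svg = 219.258 − y_machine. Every run uses S433, so all elements get stroke `#ff0000` (score).

Run 1: The run returns to its start, so emit a `<polygon>` with points (Y-flipped): 90.110,82.892 192.170,82.892 192.170,122.188 90.110,122.188.

Run 2: The run is open, so emit a `<polyline>` with points (Y-flipped): 212.318,51.401 202.441,46.705 183.505,43.829 159.575,43.321 134.716,45.724 112.993,51.584 98.471,61.446.

<svg xmlns="http://www.w3.org/2000/svg" width="277.445mm" height="219.258mm" viewBox="0 0 277.445 219.258">
  <polygon points="90.110,82.892 192.170,82.892 192.170,122.188 90.110,122.188" fill="none" stroke="#ff0000"/>
  <polyline points="212.318,51.401 202.441,46.705 183.505,43.829 159.575,43.321 134.716,45.724 112.993,51.584 98.471,61.446" fill="none" stroke="#ff0000"/>
</svg>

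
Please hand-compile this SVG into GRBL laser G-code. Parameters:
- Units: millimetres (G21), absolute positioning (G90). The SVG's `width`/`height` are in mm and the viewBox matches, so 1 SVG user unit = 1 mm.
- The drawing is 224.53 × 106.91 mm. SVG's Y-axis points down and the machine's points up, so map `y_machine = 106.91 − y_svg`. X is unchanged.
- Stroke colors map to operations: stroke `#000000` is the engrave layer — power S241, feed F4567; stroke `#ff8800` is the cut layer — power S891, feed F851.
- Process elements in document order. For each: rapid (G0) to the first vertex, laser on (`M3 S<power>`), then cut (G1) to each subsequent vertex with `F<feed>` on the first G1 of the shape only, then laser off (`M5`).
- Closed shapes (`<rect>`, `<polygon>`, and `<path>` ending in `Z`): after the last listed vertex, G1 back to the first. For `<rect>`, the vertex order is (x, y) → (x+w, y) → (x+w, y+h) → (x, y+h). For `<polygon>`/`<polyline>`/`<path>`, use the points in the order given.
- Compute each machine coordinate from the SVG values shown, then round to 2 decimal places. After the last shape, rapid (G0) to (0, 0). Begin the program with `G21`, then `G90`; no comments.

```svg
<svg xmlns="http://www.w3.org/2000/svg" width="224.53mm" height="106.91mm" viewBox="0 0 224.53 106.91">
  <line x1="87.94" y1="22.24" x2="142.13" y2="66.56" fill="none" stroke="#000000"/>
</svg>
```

Since the viewBox matches the mm dimensions, user units are millimetres directly. The only transform is the Y-flip y_m = 106.91 − y_svg.

Shape 1 is a line segment drawn with `<line>`. Its stroke #000000 means engrave at S241, F4567. After flipping Y the toolpath is (87.94,84.67) → (142.13,40.35).

G21
G90
G0 X87.94 Y84.67
M3 S241
G1 X142.13 Y40.35 F4567
M5
G0 X0.00 Y0.00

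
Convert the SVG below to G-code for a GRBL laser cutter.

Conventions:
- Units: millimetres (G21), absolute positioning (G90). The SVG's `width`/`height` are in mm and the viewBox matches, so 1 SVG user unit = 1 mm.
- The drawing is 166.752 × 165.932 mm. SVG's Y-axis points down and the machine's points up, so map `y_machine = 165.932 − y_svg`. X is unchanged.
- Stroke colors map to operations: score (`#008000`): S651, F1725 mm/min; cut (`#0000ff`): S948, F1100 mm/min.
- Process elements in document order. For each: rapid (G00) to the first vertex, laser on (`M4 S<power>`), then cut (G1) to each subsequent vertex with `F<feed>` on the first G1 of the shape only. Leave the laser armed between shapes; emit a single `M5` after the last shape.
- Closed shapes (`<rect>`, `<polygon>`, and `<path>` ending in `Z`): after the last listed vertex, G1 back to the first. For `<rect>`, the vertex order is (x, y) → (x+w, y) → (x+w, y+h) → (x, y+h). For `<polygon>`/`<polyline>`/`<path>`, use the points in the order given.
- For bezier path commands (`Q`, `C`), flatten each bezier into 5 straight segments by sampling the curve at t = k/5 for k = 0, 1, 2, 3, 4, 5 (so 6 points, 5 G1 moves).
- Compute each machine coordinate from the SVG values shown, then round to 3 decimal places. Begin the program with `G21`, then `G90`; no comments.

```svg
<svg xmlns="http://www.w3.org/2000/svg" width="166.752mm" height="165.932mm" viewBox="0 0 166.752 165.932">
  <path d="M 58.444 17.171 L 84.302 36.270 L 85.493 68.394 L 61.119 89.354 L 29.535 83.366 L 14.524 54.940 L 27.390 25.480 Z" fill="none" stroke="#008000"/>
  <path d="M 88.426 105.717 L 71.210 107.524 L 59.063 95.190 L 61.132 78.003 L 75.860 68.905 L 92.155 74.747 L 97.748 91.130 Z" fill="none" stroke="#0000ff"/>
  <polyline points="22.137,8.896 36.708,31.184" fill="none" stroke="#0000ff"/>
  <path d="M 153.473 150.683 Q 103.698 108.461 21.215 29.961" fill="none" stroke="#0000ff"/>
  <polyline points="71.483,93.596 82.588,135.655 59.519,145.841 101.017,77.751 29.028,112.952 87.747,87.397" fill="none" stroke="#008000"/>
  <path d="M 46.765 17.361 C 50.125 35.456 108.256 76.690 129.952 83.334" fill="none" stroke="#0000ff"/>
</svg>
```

1 u = 1 mm; y_m = 165.932 − y.

[1] `<path>` regular polygon, #008000→score S651 F1725: (58.444,148.761) → (84.302,129.662) → (85.493,97.538) → (61.119,76.578) → (29.535,82.566) → (14.524,110.992) → (27.390,140.452) → (58.444,148.761) (closed)

[2] `<path>` regular polygon, #0000ff→cut S948 F1100: (88.426,60.215) → (71.210,58.408) → (59.063,70.742) → (61.132,87.929) → (75.860,97.027) → (92.155,91.185) → (97.748,74.802) → (88.426,60.215) (closed)

[3] `<polyline>` line segment, #0000ff→cut S948 F1100: (22.137,157.036) → (36.708,134.748)

[4] `<path>` quadratic bezier, #0000ff→cut S948 F1100: (153.473,15.249) → (132.255,33.589) → (108.420,54.831) → (81.968,78.975) → (52.900,106.022) → (21.215,135.971)

[5] `<polyline>` open polyline, #008000→score S651 F1725: (71.483,72.336) → (82.588,30.277) → (59.519,20.091) → (101.017,88.181) → (29.028,52.980) → (87.747,78.535)

[6] `<path>` cubic bezier, #0000ff→cut S948 F1100: (46.765,148.571) → (54.624,135.399) → (71.250,119.445) → (92.265,103.479) → (113.292,90.273) → (129.952,82.598)

G21
G90
G00 X58.444 Y148.761
M4 S651
G1 X84.302 Y129.662 F1725
G1 X85.493 Y97.538
G1 X61.119 Y76.578
G1 X29.535 Y82.566
G1 X14.524 Y110.992
G1 X27.390 Y140.452
G1 X58.444 Y148.761
G00 X88.426 Y60.215
M4 S948
G1 X71.210 Y58.408 F1100
G1 X59.063 Y70.742
G1 X61.132 Y87.929
G1 X75.860 Y97.027
G1 X92.155 Y91.185
G1 X97.748 Y74.802
G1 X88.426 Y60.215
G00 X22.137 Y157.036
M4 S948
G1 X36.708 Y134.748 F1100
G00 X153.473 Y15.249
M4 S948
G1 X132.255 Y33.589 F1100
G1 X108.420 Y54.831
G1 X81.968 Y78.975
G1 X52.900 Y106.022
G1 X21.215 Y135.971
G00 X71.483 Y72.336
M4 S651
G1 X82.588 Y30.277 F1725
G1 X59.519 Y20.091
G1 X101.017 Y88.181
G1 X29.028 Y52.980
G1 X87.747 Y78.535
G00 X46.765 Y148.571
M4 S948
G1 X54.624 Y135.399 F1100
G1 X71.250 Y119.445
G1 X92.265 Y103.479
G1 X113.292 Y90.273
G1 X129.952 Y82.598
M5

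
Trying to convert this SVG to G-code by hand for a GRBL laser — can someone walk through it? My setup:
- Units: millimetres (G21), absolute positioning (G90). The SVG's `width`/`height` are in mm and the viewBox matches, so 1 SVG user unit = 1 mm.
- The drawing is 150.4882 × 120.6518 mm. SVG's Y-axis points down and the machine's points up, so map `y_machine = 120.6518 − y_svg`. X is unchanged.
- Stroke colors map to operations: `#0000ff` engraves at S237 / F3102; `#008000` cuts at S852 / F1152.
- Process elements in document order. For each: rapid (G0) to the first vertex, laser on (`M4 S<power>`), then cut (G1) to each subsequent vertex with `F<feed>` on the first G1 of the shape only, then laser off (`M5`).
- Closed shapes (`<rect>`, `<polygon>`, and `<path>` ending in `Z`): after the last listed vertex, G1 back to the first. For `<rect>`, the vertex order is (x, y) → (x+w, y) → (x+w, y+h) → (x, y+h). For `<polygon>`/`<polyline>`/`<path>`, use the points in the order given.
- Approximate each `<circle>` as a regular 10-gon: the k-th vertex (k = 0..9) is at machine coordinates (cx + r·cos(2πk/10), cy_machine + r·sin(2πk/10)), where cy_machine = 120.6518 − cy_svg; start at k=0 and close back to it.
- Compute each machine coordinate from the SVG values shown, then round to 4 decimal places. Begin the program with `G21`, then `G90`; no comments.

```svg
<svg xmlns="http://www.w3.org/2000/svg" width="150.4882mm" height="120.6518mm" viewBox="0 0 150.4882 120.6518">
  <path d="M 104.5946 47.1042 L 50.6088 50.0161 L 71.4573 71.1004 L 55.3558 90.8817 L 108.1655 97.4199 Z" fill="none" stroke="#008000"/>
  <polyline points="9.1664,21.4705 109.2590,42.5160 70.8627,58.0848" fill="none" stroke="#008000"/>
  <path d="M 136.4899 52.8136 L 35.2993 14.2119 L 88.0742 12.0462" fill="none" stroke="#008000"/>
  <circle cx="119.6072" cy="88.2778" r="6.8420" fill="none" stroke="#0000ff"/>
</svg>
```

G21
G90
G0 X104.5946 Y73.5476
M4 S852
G1 X50.6088 Y70.6357 F1152
G1 X71.4573 Y49.5514
G1 X55.3558 Y29.7701
G1 X108.1655 Y23.2319
G1 X104.5946 Y73.5476
M5
G0 X9.1664 Y99.1813
M4 S852
G1 X109.2590 Y78.1358 F1152
G1 X70.8627 Y62.5670
M5
G0 X136.4899 Y67.8382
M4 S852
G1 X35.2993 Y106.4399 F1152
G1 X88.0742 Y108.6056
M5
G0 X126.4492 Y32.3740
M4 S237
G1 X125.1425 Y36.3956 F3102
G1 X121.7215 Y38.8811
G1 X117.4929 Y38.8811
G1 X114.0719 Y36.3956
G1 X112.7652 Y32.3740
G1 X114.0719 Y28.3524
G1 X117.4929 Y25.8669
G1 X121.7215 Y25.8669
G1 X125.1425 Y28.3524
G1 X126.4492 Y32.3740
M5

viewBox `0 0 150.4882 120.6518` with mm width/height → 1 unit = 1 mm. Flip: y_m = 120.6518 − y_svg.

**Shape 1** — `<path>` closed polygon, stroke `#008000` → cut (S852, F1152). Machine vertices: (104.5946,73.5476) → (50.6088,70.6357) → (71.4573,49.5514) → (55.3558,29.7701) → (108.1655,23.2319) → (104.5946,73.5476). Closed: final G1 returns to the first vertex.

**Shape 2** — `<polyline>` open polyline, stroke `#008000` → cut (S852, F1152). Machine vertices: (9.1664,99.1813) → (109.2590,78.1358) → (70.8627,62.5670). Open path.

**Shape 3** — `<path>` open polyline, stroke `#008000` → cut (S852, F1152). Machine vertices: (136.4899,67.8382) → (35.2993,106.4399) → (88.0742,108.6056). Open path.

**Shape 4** — `<circle>` circle, stroke `#0000ff` → engrave (S237, F3102). Machine vertices: (126.4492,32.3740) → (125.1425,36.3956) → (121.7215,38.8811) → (117.4929,38.8811) → (114.0719,36.3956) → (112.7652,32.3740) → (114.0719,28.3524) → (117.4929,25.8669) → (121.7215,25.8669) → (125.1425,28.3524) → (126.4492,32.3740). Closed: final G1 returns to the first vertex.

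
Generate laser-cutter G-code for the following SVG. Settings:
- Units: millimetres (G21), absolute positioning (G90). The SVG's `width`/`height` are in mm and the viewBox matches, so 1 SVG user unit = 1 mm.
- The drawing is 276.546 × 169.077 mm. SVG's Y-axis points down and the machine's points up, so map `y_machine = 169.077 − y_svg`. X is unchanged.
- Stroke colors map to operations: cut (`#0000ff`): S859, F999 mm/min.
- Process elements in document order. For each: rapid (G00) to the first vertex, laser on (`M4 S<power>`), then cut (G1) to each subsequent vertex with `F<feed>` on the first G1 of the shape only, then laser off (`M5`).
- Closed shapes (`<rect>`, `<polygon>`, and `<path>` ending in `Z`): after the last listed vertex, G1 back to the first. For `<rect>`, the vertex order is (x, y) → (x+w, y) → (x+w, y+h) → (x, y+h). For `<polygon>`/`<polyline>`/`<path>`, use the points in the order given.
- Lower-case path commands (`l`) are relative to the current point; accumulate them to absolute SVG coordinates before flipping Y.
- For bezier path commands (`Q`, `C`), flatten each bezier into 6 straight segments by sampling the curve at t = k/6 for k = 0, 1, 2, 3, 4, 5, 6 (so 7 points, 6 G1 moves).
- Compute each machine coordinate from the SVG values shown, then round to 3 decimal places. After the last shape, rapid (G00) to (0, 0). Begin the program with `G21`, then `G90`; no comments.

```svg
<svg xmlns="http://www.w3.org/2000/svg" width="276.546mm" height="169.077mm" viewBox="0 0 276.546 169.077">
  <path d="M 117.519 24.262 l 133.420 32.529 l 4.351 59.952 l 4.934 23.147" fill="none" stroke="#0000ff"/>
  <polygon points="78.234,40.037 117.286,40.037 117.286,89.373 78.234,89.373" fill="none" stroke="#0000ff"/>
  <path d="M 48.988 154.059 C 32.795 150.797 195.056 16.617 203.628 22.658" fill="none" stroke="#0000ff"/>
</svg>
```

G21
G90
G00 X117.519 Y144.815
M4 S859
G1 X250.939 Y112.286 F999
G1 X255.290 Y52.334
G1 X260.224 Y29.187
M5
G00 X78.234 Y129.040
M4 S859
G1 X117.286 Y129.040 F999
G1 X117.286 Y79.704
G1 X78.234 Y79.704
G1 X78.234 Y129.040
M5
G00 X48.988 Y15.018
M4 S859
G1 X54.225 Y26.304 F999
G1 X79.978 Y51.877
G1 X117.021 Y84.207
G1 X156.128 Y115.762
G1 X188.072 Y139.010
G1 X203.628 Y146.419
M5
G00 X0.000 Y0.000

1 u = 1 mm; y_m = 169.077 − y.

[1] `<path>` open polyline, #0000ff→cut S859 F999: (117.519,144.815) → (250.939,112.286) → (255.290,52.334) → (260.224,29.187)

[2] `<polygon>` rectangle, #0000ff→cut S859 F999: (78.234,129.040) → (117.286,129.040) → (117.286,79.704) → (78.234,79.704) → (78.234,129.040) (closed)

[3] `<path>` cubic bezier, #0000ff→cut S859 F999: (48.988,15.018) → (54.225,26.304) → (79.978,51.877) → (117.021,84.207) → (156.128,115.762) → (188.072,139.010) → (203.628,146.419)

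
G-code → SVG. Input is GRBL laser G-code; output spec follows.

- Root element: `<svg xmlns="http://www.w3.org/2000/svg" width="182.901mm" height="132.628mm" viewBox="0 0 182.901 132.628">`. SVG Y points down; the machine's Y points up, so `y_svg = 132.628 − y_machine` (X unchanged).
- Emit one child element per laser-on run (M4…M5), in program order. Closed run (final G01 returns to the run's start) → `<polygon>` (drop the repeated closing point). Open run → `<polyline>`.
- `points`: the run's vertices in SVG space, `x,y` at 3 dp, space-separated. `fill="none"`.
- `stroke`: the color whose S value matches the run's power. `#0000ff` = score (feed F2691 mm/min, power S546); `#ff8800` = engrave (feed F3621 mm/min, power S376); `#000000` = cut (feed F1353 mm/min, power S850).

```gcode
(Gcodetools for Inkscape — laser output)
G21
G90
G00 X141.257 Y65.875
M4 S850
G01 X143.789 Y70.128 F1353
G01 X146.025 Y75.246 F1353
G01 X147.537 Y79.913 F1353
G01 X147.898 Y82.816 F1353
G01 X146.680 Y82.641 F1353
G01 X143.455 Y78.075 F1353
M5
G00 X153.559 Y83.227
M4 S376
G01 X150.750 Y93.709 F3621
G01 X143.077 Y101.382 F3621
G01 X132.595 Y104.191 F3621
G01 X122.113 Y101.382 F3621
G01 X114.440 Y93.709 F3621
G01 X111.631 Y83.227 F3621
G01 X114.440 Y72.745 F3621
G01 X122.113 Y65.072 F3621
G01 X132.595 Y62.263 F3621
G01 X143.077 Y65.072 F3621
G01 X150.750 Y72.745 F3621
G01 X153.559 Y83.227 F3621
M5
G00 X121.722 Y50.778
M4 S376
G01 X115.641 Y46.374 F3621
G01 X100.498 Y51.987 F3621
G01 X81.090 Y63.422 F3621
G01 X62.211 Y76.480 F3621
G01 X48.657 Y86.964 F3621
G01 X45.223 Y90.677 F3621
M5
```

<svg xmlns="http://www.w3.org/2000/svg" width="182.901mm" height="132.628mm" viewBox="0 0 182.901 132.628">
  <polyline points="141.257,66.753 143.789,62.500 146.025,57.382 147.537,52.715 147.898,49.812 146.680,49.987 143.455,54.553" fill="none" stroke="#000000"/>
  <polygon points="153.559,49.401 150.750,38.919 143.077,31.246 132.595,28.437 122.113,31.246 114.440,38.919 111.631,49.401 114.440,59.883 122.113,67.556 132.595,70.365 143.077,67.556 150.750,59.883" fill="none" stroke="#ff8800"/>
  <polyline points="121.722,81.850 115.641,86.254 100.498,80.641 81.090,69.206 62.211,56.148 48.657,45.664 45.223,41.951" fill="none" stroke="#ff8800"/>
</svg>

Each laser-on run becomes one SVG element. Flip Y back into SVG space with y_svg = 132.628 − y_machine.

Run 1: S850 ⇒ cut layer `#000000`. The run is open, so emit a `<polyline>` with points (Y-flipped): 141.257,66.753 143.789,62.500 146.025,57.382 147.537,52.715 147.898,49.812 146.680,49.987 143.455,54.553.

Run 2: the run's S376 means `#ff8800` (engrave). The run returns to its start, so emit a `<polygon>` with points (Y-flipped): 153.559,49.401 150.750,38.919 143.077,31.246 132.595,28.437 122.113,31.246 114.440,38.919 111.631,49.401 114.440,59.883 122.113,67.556 132.595,70.365 143.077,67.556 150.750,59.883.

Run 3: power S376 maps to stroke `#ff8800` (engrave). The run is open, so emit a `<polyline>` with points (Y-flipped): 121.722,81.850 115.641,86.254 100.498,80.641 81.090,69.206 62.211,56.148 48.657,45.664 45.223,41.951.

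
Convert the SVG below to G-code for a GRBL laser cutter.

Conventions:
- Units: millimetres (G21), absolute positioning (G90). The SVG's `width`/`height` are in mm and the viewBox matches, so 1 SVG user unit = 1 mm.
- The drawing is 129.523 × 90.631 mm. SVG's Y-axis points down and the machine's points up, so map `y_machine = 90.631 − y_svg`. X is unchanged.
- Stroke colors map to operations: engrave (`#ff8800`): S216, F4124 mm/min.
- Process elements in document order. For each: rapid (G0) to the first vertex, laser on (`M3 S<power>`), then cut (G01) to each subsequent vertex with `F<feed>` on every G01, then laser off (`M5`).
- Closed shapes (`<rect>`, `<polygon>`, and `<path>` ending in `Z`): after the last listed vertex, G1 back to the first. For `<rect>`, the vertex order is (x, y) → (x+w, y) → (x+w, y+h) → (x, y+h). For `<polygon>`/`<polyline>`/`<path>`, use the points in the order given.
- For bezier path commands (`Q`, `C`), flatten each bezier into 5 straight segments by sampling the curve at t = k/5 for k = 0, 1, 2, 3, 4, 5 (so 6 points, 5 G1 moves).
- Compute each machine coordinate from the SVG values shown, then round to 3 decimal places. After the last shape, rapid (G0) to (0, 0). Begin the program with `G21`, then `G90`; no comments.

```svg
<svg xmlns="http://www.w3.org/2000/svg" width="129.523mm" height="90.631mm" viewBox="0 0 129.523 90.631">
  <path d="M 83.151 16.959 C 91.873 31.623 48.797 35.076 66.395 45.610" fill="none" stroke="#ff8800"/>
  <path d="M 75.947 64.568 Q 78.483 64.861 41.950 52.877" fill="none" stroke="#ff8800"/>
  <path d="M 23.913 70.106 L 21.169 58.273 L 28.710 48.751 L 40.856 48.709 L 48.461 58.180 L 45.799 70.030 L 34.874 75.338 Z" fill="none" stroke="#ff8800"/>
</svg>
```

1 u = 1 mm; y_m = 90.631 − y.

[1] `<path>` cubic bezier, #ff8800→engrave S216 F4124: (83.151,73.672) → (83.068,66.073) → (75.953,60.286) → (67.203,55.434) → (62.217,50.638) → (66.395,45.021)

[2] `<path>` quadratic bezier, #ff8800→engrave S216 F4124: (75.947,26.063) → (75.399,26.437) → (71.725,27.793) → (64.925,30.131) → (55.000,33.451) → (41.950,37.754)

[3] `<path>` regular polygon, #ff8800→engrave S216 F4124: (23.913,20.525) → (21.169,32.358) → (28.710,41.880) → (40.856,41.922) → (48.461,32.451) → (45.799,20.601) → (34.874,15.293) → (23.913,20.525) (closed)

G21
G90
G0 X83.151 Y73.672
M3 S216
G01 X83.068 Y66.073 F4124
G01 X75.953 Y60.286 F4124
G01 X67.203 Y55.434 F4124
G01 X62.217 Y50.638 F4124
G01 X66.395 Y45.021 F4124
M5
G0 X75.947 Y26.063
M3 S216
G01 X75.399 Y26.437 F4124
G01 X71.725 Y27.793 F4124
G01 X64.925 Y30.131 F4124
G01 X55.000 Y33.451 F4124
G01 X41.950 Y37.754 F4124
M5
G0 X23.913 Y20.525
M3 S216
G01 X21.169 Y32.358 F4124
G01 X28.710 Y41.880 F4124
G01 X40.856 Y41.922 F4124
G01 X48.461 Y32.451 F4124
G01 X45.799 Y20.601 F4124
G01 X34.874 Y15.293 F4124
G01 X23.913 Y20.525 F4124
M5
G0 X0.000 Y0.000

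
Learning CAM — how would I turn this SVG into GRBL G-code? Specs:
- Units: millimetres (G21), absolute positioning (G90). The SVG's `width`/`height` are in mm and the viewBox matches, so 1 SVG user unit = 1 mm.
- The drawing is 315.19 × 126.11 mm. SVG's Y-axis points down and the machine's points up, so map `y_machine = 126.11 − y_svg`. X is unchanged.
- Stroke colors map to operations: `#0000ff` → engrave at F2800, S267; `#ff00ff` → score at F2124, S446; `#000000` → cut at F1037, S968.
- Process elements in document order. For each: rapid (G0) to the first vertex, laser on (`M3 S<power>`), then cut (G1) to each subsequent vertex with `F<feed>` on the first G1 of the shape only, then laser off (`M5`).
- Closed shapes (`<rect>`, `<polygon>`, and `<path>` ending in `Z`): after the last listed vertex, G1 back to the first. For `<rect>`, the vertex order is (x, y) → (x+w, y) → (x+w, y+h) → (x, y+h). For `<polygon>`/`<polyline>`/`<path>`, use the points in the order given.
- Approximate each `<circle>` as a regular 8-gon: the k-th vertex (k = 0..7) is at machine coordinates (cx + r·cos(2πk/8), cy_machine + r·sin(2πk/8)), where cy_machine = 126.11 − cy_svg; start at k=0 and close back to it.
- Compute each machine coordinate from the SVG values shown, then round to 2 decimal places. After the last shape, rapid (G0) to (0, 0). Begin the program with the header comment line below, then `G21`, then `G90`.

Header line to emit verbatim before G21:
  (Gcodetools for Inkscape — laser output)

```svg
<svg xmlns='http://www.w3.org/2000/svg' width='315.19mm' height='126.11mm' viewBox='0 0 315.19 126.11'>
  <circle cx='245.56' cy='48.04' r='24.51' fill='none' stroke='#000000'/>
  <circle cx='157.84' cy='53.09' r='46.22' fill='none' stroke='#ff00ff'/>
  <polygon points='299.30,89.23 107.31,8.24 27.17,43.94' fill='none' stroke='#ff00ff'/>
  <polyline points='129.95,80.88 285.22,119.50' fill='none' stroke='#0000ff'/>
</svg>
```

viewBox `0 0 315.19 126.11` with mm width/height → 1 unit = 1 mm. Flip: y_m = 126.11 − y_svg.

**Shape 1** — `<circle>` circle, stroke `#000000` → cut (S968, F1037). Machine vertices: (270.07,78.07) → (262.89,95.40) → (245.56,102.58) → (228.23,95.40) → (221.05,78.07) → (228.23,60.74) → (245.56,53.56) → (262.89,60.74) → (270.07,78.07). Closed: final G1 returns to the first vertex.

**Shape 2** — `<circle>` circle, stroke `#ff00ff` → score (S446, F2124). Machine vertices: (204.06,73.02) → (190.52,105.70) → (157.84,119.24) → (125.16,105.70) → (111.62,73.02) → (125.16,40.34) → (157.84,26.80) → (190.52,40.34) → (204.06,73.02). Closed: final G1 returns to the first vertex.

**Shape 3** — `<polygon>` closed polygon, stroke `#ff00ff` → score (S446, F2124). Machine vertices: (299.30,36.88) → (107.31,117.87) → (27.17,82.17) → (299.30,36.88). Closed: final G1 returns to the first vertex.

**Shape 4** — `<polyline>` line segment, stroke `#0000ff` → engrave (S267, F2800). Machine vertices: (129.95,45.23) → (285.22,6.61). Open path.

(Gcodetools for Inkscape — laser output)
G21
G90
G0 X270.07 Y78.07
M3 S968
G1 X262.89 Y95.40 F1037
G1 X245.56 Y102.58
G1 X228.23 Y95.40
G1 X221.05 Y78.07
G1 X228.23 Y60.74
G1 X245.56 Y53.56
G1 X262.89 Y60.74
G1 X270.07 Y78.07
M5
G0 X204.06 Y73.02
M3 S446
G1 X190.52 Y105.70 F2124
G1 X157.84 Y119.24
G1 X125.16 Y105.70
G1 X111.62 Y73.02
G1 X125.16 Y40.34
G1 X157.84 Y26.80
G1 X190.52 Y40.34
G1 X204.06 Y73.02
M5
G0 X299.30 Y36.88
M3 S446
G1 X107.31 Y117.87 F2124
G1 X27.17 Y82.17
G1 X299.30 Y36.88
M5
G0 X129.95 Y45.23
M3 S267
G1 X285.22 Y6.61 F2800
M5
G0 X0.00 Y0.00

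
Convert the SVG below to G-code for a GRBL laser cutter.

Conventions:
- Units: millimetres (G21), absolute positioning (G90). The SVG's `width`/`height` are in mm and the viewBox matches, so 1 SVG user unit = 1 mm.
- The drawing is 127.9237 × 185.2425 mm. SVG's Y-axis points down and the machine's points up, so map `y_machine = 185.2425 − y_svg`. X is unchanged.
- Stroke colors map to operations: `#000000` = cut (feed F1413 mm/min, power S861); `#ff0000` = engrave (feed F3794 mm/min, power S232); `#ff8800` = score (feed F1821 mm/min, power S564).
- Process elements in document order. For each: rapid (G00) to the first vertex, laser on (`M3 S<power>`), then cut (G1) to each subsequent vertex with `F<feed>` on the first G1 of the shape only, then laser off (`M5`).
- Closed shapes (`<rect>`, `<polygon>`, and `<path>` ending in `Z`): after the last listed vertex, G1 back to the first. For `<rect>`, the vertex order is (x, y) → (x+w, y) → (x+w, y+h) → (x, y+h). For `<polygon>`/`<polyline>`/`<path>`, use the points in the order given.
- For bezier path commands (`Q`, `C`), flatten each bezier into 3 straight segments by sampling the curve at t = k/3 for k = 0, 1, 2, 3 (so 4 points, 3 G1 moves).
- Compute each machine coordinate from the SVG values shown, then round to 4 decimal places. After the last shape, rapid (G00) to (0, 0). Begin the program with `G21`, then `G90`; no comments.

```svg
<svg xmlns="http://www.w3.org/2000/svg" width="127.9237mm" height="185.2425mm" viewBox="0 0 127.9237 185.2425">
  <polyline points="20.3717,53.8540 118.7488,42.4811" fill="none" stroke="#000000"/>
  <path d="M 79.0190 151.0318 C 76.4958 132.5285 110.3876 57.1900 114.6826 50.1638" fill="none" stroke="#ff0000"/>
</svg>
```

G21
G90
G00 X20.3717 Y131.3885
M3 S861
G1 X118.7488 Y142.7614 F1413
M5
G00 X79.0190 Y34.2107
M3 S232
G1 X86.1893 Y67.0240 F3794
G1 X102.9669 Y109.9168
G1 X114.6826 Y135.0787
M5
G00 X0.0000 Y0.0000

Since the viewBox matches the mm dimensions, user units are millimetres directly. The only transform is the Y-flip y_m = 185.2425 − y_svg.

Shape 1 is a line segment drawn with `<polyline>`. Its stroke #000000 means cut at S861, F1413. After flipping Y the toolpath is (20.3717,131.3885) → (118.7488,142.7614).

Shape 2 is a cubic bezier drawn with `<path>`. Its stroke #ff0000 means engrave at S232, F3794. After flipping Y the toolpath is (79.0190,34.2107) → (86.1893,67.0240) → (102.9669,109.9168) → (114.6826,135.0787).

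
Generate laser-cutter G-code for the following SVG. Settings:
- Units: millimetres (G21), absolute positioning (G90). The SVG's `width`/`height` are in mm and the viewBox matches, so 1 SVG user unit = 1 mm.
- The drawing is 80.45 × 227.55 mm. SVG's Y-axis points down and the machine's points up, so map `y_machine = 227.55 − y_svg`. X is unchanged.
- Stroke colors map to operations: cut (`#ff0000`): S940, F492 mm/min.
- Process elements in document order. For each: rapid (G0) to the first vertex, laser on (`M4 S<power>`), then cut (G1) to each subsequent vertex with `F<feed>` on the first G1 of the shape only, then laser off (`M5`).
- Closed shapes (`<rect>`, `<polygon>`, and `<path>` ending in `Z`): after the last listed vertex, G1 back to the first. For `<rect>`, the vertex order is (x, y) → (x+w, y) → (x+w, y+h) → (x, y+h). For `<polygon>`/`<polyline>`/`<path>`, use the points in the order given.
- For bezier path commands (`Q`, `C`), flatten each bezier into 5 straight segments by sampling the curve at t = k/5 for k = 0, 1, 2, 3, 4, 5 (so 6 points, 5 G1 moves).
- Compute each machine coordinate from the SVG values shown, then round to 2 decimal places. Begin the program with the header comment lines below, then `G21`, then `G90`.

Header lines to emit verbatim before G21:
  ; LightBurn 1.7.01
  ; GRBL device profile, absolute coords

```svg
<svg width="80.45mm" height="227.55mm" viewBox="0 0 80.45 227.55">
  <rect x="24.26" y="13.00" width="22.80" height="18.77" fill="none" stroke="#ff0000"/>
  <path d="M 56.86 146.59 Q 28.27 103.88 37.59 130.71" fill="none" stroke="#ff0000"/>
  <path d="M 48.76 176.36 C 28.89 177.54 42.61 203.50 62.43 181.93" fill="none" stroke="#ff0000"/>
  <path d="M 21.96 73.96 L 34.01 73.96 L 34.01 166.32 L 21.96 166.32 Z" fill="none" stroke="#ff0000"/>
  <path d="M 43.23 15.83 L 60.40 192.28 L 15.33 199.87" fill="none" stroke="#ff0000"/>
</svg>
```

1 u = 1 mm; y_m = 227.55 − y.

[1] `<rect>` rectangle, #ff0000→cut S940 F492: (24.26,214.55) → (47.06,214.55) → (47.06,195.78) → (24.26,195.78) → (24.26,214.55) (closed)

[2] `<path>` quadratic bezier, #ff0000→cut S940 F492: (56.86,80.96) → (46.94,95.26) → (40.05,104.00) → (36.20,107.18) → (35.38,104.79) → (37.59,96.84)

[3] `<path>` cubic bezier, #ff0000→cut S940 F492: (48.76,51.19) → (40.65,48.09) → (39.28,42.51) → (43.33,37.92) → (51.49,37.80) → (62.43,45.62)

[4] `<path>` rectangle, #ff0000→cut S940 F492: (21.96,153.59) → (34.01,153.59) → (34.01,61.23) → (21.96,61.23) → (21.96,153.59) (closed)

[5] `<path>` open polyline, #ff0000→cut S940 F492: (43.23,211.72) → (60.40,35.27) → (15.33,27.68)

; LightBurn 1.7.01
; GRBL device profile, absolute coords
G21
G90
G0 X24.26 Y214.55
M4 S940
G1 X47.06 Y214.55 F492
G1 X47.06 Y195.78
G1 X24.26 Y195.78
G1 X24.26 Y214.55
M5
G0 X56.86 Y80.96
M4 S940
G1 X46.94 Y95.26 F492
G1 X40.05 Y104.00
G1 X36.20 Y107.18
G1 X35.38 Y104.79
G1 X37.59 Y96.84
M5
G0 X48.76 Y51.19
M4 S940
G1 X40.65 Y48.09 F492
G1 X39.28 Y42.51
G1 X43.33 Y37.92
G1 X51.49 Y37.80
G1 X62.43 Y45.62
M5
G0 X21.96 Y153.59
M4 S940
G1 X34.01 Y153.59 F492
G1 X34.01 Y61.23
G1 X21.96 Y61.23
G1 X21.96 Y153.59
M5
G0 X43.23 Y211.72
M4 S940
G1 X60.40 Y35.27 F492
G1 X15.33 Y27.68
M5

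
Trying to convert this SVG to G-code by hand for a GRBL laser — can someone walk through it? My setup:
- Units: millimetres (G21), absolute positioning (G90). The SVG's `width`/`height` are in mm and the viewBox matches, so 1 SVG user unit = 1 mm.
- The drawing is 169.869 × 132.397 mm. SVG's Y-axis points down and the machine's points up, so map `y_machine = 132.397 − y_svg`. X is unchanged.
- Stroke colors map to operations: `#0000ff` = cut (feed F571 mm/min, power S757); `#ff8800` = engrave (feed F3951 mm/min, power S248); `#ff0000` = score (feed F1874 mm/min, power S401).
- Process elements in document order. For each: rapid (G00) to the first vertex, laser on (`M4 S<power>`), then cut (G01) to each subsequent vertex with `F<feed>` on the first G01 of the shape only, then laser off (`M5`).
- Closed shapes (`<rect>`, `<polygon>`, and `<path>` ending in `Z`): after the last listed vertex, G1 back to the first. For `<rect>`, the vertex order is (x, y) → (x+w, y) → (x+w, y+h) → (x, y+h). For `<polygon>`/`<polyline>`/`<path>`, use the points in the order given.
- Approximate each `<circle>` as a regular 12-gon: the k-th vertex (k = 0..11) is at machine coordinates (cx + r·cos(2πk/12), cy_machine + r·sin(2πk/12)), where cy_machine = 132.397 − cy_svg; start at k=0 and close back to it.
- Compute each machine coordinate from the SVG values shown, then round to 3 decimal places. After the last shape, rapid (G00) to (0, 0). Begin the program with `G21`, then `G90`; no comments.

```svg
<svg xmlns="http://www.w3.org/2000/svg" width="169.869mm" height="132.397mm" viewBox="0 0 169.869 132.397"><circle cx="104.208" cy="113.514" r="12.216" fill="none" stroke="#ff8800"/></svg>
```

Since the viewBox matches the mm dimensions, user units are millimetres directly. The only transform is the Y-flip y_m = 132.397 − y_svg.

Shape 1 is a circle drawn with `<circle>`. Its stroke #ff8800 means engrave at S248, F3951. After flipping Y the toolpath is (116.424,18.883) → (114.787,24.991) → (110.316,29.462) → (104.208,31.099) → (98.100,29.462) → (93.629,24.991) → (91.992,18.883) → (93.629,12.775) → (98.100,8.304) → (104.208,6.667) → (110.316,8.304) → (114.787,12.775) → (116.424,18.883), returning to the start.

G21
G90
G00 X116.424 Y18.883
M4 S248
G01 X114.787 Y24.991 F3951
G01 X110.316 Y29.462
G01 X104.208 Y31.099
G01 X98.100 Y29.462
G01 X93.629 Y24.991
G01 X91.992 Y18.883
G01 X93.629 Y12.775
G01 X98.100 Y8.304
G01 X104.208 Y6.667
G01 X110.316 Y8.304
G01 X114.787 Y12.775
G01 X116.424 Y18.883
M5
G00 X0.000 Y0.000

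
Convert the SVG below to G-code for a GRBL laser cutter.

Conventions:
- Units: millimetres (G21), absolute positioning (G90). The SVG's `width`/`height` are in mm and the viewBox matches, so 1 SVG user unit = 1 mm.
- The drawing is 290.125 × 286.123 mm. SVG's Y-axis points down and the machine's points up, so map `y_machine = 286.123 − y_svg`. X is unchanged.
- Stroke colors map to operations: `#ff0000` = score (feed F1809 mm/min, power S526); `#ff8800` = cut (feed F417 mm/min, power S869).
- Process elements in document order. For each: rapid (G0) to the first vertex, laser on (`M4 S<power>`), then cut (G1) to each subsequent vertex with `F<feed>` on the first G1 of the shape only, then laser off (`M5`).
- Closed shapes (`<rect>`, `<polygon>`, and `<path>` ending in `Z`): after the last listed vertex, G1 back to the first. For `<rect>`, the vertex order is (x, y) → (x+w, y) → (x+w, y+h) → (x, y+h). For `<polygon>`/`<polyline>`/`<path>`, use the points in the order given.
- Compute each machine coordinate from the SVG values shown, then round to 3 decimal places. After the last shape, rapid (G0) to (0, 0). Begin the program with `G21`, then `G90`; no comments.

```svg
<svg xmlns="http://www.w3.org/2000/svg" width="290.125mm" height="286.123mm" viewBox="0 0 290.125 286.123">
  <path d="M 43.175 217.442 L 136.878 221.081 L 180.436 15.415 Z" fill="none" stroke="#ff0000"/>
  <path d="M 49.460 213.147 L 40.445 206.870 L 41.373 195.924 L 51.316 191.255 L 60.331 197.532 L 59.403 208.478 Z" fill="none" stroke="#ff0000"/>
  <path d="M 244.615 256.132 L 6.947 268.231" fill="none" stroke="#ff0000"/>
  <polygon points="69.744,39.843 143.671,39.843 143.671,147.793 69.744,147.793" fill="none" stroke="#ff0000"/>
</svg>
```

viewBox `0 0 290.125 286.123` with mm width/height → 1 unit = 1 mm. Flip: y_m = 286.123 − y_svg.

**Shape 1** — `<path>` closed polygon, stroke `#ff0000` → score (S526, F1809). Machine vertices: (43.175,68.681) → (136.878,65.042) → (180.436,270.708) → (43.175,68.681). Closed: final G1 returns to the first vertex.

**Shape 2** — `<path>` regular polygon, stroke `#ff0000` → score (S526, F1809). Machine vertices: (49.460,72.976) → (40.445,79.253) → (41.373,90.199) → (51.316,94.868) → (60.331,88.591) → (59.403,77.645) → (49.460,72.976). Closed: final G1 returns to the first vertex.

**Shape 3** — `<path>` line segment, stroke `#ff0000` → score (S526, F1809). Machine vertices: (244.615,29.991) → (6.947,17.892). Open path.

**Shape 4** — `<polygon>` rectangle, stroke `#ff0000` → score (S526, F1809). Machine vertices: (69.744,246.280) → (143.671,246.280) → (143.671,138.330) → (69.744,138.330) → (69.744,246.280). Closed: final G1 returns to the first vertex.

G21
G90
G0 X43.175 Y68.681
M4 S526
G1 X136.878 Y65.042 F1809
G1 X180.436 Y270.708
G1 X43.175 Y68.681
M5
G0 X49.460 Y72.976
M4 S526
G1 X40.445 Y79.253 F1809
G1 X41.373 Y90.199
G1 X51.316 Y94.868
G1 X60.331 Y88.591
G1 X59.403 Y77.645
G1 X49.460 Y72.976
M5
G0 X244.615 Y29.991
M4 S526
G1 X6.947 Y17.892 F1809
M5
G0 X69.744 Y246.280
M4 S526
G1 X143.671 Y246.280 F1809
G1 X143.671 Y138.330
G1 X69.744 Y138.330
G1 X69.744 Y246.280
M5
G0 X0.000 Y0.000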